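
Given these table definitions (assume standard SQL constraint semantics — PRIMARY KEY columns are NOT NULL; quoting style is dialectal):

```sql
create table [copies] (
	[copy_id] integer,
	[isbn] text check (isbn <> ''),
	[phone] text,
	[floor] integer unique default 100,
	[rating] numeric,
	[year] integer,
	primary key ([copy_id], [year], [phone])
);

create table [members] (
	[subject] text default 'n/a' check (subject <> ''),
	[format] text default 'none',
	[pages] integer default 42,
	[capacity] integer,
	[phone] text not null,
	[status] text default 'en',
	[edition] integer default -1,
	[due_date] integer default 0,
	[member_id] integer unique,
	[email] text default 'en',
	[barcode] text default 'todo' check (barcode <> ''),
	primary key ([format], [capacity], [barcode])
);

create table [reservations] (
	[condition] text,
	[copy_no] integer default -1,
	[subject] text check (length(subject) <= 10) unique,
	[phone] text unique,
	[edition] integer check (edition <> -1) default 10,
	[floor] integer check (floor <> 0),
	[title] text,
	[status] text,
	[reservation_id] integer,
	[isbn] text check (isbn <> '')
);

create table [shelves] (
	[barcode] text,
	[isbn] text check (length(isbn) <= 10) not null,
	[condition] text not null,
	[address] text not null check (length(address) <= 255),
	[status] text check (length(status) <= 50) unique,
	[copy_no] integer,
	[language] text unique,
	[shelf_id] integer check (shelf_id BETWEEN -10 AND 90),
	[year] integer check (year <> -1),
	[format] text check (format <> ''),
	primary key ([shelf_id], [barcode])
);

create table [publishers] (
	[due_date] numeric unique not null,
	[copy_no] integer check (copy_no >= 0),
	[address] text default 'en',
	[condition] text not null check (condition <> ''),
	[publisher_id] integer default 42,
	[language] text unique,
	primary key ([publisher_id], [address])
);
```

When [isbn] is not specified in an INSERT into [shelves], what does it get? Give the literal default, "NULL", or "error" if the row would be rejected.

error

isbn has no DEFAULT clause.
Omitting it would insert NULL, but it is declared NOT NULL, so the INSERT fails.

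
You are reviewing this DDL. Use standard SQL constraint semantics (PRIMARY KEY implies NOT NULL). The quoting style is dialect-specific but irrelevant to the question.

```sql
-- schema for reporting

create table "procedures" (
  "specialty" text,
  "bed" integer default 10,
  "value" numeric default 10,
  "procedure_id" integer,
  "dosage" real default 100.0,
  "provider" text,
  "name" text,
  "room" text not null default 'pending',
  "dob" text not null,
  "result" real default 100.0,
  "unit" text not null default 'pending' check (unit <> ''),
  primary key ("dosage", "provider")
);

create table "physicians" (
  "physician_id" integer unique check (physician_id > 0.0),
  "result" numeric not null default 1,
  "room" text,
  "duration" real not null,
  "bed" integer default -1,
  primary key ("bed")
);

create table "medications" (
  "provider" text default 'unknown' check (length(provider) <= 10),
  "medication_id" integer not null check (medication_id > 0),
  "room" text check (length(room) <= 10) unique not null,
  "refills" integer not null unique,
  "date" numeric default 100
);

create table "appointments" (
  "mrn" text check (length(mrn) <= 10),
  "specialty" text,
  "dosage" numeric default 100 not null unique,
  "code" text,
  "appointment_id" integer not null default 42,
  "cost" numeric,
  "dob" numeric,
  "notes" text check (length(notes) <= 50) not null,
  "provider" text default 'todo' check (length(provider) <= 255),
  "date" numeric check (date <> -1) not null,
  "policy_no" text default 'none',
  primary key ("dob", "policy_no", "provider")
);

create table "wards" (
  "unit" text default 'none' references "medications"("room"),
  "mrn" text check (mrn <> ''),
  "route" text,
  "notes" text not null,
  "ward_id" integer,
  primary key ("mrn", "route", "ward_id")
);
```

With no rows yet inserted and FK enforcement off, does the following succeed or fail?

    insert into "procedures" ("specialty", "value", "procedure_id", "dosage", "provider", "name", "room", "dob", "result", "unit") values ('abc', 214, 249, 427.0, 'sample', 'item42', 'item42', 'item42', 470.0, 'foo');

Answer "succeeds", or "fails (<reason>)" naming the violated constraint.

succeeds

NOT NULL columns: dob is supplied; dosage is supplied; provider is supplied; room is supplied; unit is supplied.
CHECK constraints: 'foo' satisfies (unit <> '').
No constraint is violated.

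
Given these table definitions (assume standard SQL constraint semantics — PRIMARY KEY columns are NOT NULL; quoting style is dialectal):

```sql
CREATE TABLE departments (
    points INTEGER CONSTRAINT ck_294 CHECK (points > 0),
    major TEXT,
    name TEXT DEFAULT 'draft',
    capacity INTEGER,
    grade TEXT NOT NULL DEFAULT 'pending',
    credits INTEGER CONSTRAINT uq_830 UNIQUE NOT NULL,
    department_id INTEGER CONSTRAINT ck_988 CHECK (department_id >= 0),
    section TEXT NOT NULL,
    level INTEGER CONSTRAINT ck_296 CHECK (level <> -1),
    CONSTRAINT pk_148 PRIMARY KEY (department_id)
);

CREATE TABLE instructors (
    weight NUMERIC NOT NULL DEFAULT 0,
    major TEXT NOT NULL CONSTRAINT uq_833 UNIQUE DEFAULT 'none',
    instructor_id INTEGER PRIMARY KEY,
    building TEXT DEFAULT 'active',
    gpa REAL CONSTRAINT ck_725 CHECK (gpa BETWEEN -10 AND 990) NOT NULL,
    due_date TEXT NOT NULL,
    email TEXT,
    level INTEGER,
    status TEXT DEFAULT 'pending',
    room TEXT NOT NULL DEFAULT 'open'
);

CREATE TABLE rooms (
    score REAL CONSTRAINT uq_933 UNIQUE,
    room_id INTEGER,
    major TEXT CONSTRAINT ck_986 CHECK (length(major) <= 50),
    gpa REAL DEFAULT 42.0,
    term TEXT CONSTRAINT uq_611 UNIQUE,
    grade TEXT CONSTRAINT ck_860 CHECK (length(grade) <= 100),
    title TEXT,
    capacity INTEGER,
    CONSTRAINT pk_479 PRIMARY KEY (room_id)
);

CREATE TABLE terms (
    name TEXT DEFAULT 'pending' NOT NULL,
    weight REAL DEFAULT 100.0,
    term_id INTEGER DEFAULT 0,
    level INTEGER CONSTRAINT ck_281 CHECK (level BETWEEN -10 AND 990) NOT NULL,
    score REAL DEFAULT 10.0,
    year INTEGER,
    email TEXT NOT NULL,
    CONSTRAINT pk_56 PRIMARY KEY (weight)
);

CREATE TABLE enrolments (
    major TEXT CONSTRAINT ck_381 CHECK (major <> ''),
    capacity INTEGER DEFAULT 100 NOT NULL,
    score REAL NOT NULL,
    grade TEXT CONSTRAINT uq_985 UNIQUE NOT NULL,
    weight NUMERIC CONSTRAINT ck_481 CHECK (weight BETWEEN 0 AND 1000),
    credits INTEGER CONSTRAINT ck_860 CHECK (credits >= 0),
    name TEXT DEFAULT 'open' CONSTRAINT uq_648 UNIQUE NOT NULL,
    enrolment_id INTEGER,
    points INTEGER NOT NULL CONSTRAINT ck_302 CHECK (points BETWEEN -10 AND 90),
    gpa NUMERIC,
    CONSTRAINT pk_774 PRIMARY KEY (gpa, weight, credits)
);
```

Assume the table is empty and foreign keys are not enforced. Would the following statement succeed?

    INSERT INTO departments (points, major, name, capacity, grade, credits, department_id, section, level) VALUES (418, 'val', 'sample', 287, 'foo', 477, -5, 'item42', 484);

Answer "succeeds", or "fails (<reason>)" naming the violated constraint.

fails (CHECK on department_id)

The value -5 for department_id violates CHECK (department_id >= 0).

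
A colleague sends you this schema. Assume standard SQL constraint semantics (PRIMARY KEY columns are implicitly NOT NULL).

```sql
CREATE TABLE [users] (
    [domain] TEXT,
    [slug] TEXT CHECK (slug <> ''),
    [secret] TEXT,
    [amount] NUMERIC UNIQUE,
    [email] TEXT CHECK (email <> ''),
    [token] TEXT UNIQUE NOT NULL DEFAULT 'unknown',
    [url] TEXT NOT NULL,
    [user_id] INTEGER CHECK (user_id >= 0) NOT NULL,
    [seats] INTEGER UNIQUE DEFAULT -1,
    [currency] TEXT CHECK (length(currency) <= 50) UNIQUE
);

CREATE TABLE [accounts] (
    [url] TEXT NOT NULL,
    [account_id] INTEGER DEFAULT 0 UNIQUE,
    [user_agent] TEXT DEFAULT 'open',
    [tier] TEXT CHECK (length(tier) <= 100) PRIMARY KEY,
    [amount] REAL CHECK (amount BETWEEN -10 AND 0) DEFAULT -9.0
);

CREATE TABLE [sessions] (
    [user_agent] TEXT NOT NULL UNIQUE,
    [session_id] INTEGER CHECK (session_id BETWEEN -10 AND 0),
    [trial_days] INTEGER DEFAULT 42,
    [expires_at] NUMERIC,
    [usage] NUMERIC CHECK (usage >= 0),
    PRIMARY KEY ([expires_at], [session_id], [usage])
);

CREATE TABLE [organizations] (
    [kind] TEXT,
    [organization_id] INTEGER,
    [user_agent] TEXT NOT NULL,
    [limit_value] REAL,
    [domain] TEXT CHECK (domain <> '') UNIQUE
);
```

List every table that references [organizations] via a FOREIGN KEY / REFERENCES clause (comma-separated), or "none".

none

No REFERENCES clause anywhere in the schema names organizations.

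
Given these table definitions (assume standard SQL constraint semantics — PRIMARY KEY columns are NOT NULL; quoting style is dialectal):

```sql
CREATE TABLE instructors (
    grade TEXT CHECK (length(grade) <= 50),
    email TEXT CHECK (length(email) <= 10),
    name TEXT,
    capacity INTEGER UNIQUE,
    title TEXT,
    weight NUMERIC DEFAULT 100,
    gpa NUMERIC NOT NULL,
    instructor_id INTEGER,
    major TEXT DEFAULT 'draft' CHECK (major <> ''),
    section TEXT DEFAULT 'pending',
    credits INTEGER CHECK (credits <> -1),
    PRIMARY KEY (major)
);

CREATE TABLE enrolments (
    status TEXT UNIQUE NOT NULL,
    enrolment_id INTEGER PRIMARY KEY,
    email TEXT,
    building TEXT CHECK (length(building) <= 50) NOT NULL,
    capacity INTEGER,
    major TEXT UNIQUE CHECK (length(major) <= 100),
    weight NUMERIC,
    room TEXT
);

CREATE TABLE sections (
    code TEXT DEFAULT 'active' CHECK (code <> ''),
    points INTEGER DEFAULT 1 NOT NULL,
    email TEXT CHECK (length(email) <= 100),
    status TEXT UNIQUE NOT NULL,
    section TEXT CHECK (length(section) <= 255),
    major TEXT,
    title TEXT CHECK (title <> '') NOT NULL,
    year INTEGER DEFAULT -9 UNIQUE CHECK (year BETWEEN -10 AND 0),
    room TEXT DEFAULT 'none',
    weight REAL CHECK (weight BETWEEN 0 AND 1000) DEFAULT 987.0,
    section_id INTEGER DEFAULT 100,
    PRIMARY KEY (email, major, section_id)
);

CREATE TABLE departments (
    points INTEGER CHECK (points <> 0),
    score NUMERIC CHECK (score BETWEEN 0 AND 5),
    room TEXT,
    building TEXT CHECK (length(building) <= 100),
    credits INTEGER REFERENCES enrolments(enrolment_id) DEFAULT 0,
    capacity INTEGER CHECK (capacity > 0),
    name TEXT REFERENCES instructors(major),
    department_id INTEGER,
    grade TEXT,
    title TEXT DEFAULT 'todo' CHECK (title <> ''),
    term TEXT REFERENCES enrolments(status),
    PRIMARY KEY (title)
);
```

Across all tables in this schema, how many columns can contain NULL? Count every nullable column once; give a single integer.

29

instructors: 9 nullable (grade, email, name, capacity, title, weight, instructor_id, section, credits — PK (major) and explicit NOT NULL columns excluded).
enrolments: 5 nullable (email, capacity, major, weight, room — PK (enrolment_id) and explicit NOT NULL columns excluded).
sections: 5 nullable (code, section, year, room, weight — PK (email, major, section_id) and explicit NOT NULL columns excluded).
departments: 10 nullable (points, score, room, building, credits, capacity, name, department_id, grade, term — PK (title) and explicit NOT NULL columns excluded).
Total: 9 + 5 + 5 + 10 = 29.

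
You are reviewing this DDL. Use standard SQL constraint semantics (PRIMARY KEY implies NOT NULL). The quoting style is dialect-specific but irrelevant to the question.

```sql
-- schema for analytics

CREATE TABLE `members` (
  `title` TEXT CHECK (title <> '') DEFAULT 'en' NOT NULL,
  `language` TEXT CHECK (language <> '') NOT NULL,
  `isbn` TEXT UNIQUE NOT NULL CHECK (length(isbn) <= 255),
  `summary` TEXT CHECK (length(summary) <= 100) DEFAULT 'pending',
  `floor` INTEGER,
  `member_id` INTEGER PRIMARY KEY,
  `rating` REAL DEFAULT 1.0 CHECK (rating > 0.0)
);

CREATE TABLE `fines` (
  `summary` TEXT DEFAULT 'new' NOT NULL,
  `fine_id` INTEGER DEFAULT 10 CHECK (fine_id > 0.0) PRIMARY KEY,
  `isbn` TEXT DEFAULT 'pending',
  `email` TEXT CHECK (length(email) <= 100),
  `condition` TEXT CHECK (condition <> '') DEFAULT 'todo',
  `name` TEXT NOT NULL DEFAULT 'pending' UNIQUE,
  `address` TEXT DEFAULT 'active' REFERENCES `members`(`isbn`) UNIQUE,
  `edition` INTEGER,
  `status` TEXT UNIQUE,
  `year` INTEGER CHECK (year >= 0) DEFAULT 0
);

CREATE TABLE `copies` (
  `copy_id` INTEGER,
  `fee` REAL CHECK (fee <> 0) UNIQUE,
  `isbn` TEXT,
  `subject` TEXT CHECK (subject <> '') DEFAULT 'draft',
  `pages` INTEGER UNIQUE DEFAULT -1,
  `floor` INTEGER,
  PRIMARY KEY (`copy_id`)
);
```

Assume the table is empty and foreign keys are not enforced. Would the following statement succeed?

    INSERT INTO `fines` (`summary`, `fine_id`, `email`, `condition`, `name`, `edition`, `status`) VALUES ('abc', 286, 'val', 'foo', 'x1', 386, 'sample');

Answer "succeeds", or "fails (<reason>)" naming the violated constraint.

NOT NULL columns: fine_id is supplied; name is supplied; summary is supplied.
CHECK constraints: 286 satisfies (fine_id > 0.0); 'val' satisfies (length(email) <= 100); 'foo' satisfies (condition <> '').
No constraint is violated.

succeeds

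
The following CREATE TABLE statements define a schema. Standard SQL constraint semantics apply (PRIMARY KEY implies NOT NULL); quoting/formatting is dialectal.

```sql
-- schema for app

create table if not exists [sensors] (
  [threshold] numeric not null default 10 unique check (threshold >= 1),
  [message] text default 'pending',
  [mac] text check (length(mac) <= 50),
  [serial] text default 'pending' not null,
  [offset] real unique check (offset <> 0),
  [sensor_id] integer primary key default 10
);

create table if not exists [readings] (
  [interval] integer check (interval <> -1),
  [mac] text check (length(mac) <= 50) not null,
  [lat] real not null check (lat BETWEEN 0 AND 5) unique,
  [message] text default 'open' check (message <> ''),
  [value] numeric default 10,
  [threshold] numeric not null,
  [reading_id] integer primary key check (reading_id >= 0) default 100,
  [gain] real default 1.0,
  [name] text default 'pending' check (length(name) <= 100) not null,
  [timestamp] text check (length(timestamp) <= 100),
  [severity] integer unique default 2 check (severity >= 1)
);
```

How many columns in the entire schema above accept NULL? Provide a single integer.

sensors: 3 nullable (message, mac, offset — PK (sensor_id) and explicit NOT NULL columns excluded).
readings: 6 nullable (interval, message, value, gain, timestamp, severity — PK (reading_id) and explicit NOT NULL columns excluded).
Total: 3 + 6 = 9.

9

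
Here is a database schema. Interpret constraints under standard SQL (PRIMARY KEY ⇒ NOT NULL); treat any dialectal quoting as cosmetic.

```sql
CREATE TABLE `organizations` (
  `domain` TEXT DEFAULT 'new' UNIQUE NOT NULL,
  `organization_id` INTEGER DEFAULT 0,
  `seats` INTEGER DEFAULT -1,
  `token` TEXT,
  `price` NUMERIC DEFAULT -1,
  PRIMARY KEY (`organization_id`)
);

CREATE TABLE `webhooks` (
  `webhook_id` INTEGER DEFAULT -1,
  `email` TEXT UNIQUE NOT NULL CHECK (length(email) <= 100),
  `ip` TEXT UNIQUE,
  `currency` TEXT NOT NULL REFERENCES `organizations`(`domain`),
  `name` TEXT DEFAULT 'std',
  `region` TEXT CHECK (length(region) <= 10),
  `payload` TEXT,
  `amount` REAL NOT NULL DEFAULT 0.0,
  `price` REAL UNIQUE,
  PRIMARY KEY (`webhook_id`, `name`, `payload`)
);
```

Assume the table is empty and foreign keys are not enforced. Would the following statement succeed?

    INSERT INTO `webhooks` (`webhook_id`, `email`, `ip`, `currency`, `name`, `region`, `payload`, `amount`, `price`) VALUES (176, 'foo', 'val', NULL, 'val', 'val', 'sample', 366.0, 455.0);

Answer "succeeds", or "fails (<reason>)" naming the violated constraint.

fails (NOT NULL on currency)

currency is explicitly set to NULL, but currency is declared NOT NULL.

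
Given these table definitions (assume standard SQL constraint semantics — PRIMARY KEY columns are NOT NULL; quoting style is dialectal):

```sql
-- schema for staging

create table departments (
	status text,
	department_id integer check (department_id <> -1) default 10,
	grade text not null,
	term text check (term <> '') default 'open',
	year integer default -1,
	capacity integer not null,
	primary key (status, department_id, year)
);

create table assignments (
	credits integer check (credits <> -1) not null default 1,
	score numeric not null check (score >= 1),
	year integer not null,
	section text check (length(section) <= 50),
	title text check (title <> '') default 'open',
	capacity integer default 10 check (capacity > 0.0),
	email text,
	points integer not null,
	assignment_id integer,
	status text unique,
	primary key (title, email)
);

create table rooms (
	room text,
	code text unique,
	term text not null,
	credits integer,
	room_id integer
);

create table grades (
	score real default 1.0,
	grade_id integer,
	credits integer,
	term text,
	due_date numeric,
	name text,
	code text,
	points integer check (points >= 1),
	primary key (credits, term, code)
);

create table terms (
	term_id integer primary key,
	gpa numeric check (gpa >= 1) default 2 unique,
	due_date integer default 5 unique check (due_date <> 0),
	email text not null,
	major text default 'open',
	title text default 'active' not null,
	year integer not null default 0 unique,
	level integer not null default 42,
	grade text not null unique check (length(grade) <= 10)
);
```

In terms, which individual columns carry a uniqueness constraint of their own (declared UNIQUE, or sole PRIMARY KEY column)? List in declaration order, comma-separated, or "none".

- term_id: single-column PRIMARY KEY → unique.
- gpa: declared UNIQUE → unique.
- due_date: declared UNIQUE → unique.
- email: no UNIQUE or single-column PK constraint.
- major: no UNIQUE or single-column PK constraint.
- title: no UNIQUE or single-column PK constraint.
- year: declared UNIQUE → unique.
- level: no UNIQUE or single-column PK constraint.
- grade: declared UNIQUE → unique.

term_id, gpa, due_date, year, grade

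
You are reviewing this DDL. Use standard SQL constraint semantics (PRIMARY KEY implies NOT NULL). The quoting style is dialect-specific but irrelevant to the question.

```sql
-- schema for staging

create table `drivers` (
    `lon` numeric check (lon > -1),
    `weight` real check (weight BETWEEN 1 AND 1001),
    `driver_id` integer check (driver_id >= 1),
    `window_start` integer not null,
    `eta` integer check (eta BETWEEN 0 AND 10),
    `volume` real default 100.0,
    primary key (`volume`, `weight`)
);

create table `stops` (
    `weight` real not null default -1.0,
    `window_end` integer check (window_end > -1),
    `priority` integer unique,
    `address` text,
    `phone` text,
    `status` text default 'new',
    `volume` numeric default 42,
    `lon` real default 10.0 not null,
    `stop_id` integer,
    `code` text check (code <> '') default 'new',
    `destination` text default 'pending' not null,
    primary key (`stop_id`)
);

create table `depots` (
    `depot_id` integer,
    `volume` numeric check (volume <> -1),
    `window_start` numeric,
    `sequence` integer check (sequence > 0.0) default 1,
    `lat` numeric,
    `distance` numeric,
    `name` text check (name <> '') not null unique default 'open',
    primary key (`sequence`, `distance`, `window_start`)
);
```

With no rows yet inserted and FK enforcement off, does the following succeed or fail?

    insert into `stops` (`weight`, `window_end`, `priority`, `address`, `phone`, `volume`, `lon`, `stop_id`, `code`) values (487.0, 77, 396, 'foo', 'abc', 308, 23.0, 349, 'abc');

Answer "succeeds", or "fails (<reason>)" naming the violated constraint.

NOT NULL columns: destination defaults to 'pending'; lon is supplied; stop_id is supplied; weight is supplied.
CHECK constraints: 77 satisfies (window_end > -1); 'abc' satisfies (code <> '').
No constraint is violated.

succeeds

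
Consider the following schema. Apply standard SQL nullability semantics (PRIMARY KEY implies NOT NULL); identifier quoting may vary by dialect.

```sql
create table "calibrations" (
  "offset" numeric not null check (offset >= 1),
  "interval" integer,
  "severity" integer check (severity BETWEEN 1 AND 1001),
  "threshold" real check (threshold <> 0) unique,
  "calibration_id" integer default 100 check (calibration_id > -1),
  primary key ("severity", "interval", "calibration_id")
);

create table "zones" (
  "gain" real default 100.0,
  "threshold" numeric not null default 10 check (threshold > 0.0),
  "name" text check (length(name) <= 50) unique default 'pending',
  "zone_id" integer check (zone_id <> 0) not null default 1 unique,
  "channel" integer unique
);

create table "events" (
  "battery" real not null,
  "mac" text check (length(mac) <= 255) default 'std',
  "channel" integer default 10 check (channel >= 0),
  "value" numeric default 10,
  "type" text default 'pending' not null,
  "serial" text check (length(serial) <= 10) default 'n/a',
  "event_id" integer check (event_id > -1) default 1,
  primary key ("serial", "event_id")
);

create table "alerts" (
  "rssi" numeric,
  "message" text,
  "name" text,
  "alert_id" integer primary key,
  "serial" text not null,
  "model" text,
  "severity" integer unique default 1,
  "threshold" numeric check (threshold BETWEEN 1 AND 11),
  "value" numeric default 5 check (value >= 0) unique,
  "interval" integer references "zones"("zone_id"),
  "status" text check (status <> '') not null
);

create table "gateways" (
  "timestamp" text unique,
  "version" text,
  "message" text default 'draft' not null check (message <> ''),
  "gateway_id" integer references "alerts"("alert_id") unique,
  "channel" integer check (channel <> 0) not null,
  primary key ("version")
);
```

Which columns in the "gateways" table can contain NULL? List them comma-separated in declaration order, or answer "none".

- timestamp: UNIQUE does not imply NOT NULL → nullable.
- version: part of the PRIMARY KEY, which implies NOT NULL → not nullable.
- message: declared NOT NULL → not nullable.
- gateway_id: a foreign key column may be NULL unless separately constrained → nullable.
- channel: declared NOT NULL → not nullable.

timestamp, gateway_id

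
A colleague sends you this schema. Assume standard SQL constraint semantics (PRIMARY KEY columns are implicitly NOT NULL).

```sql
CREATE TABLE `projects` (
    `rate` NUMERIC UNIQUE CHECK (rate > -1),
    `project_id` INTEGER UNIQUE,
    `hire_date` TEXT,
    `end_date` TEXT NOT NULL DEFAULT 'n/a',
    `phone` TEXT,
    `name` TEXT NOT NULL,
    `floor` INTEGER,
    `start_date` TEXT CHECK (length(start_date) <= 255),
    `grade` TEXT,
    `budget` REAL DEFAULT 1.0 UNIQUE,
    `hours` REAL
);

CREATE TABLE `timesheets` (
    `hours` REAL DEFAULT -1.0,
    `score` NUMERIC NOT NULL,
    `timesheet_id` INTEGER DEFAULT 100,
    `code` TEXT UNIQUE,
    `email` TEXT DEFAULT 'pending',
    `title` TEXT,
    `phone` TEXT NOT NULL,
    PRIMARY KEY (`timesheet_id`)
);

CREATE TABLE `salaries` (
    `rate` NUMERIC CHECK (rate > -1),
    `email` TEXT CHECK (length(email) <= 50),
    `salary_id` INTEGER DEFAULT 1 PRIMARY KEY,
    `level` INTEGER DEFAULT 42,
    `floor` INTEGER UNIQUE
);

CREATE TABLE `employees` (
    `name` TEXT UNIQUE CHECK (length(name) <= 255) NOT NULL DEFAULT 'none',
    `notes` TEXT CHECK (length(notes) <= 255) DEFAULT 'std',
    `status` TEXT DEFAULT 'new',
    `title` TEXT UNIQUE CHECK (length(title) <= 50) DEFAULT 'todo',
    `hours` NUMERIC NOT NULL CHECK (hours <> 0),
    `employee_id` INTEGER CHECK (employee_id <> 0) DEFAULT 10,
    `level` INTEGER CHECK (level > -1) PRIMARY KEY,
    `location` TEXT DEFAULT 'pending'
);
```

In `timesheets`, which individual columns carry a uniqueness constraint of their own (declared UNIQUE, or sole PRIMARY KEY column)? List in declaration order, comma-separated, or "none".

timesheet_id, code

- hours: no UNIQUE or single-column PK constraint.
- score: no UNIQUE or single-column PK constraint.
- timesheet_id: single-column PRIMARY KEY → unique.
- code: declared UNIQUE → unique.
- email: no UNIQUE or single-column PK constraint.
- title: no UNIQUE or single-column PK constraint.
- phone: no UNIQUE or single-column PK constraint.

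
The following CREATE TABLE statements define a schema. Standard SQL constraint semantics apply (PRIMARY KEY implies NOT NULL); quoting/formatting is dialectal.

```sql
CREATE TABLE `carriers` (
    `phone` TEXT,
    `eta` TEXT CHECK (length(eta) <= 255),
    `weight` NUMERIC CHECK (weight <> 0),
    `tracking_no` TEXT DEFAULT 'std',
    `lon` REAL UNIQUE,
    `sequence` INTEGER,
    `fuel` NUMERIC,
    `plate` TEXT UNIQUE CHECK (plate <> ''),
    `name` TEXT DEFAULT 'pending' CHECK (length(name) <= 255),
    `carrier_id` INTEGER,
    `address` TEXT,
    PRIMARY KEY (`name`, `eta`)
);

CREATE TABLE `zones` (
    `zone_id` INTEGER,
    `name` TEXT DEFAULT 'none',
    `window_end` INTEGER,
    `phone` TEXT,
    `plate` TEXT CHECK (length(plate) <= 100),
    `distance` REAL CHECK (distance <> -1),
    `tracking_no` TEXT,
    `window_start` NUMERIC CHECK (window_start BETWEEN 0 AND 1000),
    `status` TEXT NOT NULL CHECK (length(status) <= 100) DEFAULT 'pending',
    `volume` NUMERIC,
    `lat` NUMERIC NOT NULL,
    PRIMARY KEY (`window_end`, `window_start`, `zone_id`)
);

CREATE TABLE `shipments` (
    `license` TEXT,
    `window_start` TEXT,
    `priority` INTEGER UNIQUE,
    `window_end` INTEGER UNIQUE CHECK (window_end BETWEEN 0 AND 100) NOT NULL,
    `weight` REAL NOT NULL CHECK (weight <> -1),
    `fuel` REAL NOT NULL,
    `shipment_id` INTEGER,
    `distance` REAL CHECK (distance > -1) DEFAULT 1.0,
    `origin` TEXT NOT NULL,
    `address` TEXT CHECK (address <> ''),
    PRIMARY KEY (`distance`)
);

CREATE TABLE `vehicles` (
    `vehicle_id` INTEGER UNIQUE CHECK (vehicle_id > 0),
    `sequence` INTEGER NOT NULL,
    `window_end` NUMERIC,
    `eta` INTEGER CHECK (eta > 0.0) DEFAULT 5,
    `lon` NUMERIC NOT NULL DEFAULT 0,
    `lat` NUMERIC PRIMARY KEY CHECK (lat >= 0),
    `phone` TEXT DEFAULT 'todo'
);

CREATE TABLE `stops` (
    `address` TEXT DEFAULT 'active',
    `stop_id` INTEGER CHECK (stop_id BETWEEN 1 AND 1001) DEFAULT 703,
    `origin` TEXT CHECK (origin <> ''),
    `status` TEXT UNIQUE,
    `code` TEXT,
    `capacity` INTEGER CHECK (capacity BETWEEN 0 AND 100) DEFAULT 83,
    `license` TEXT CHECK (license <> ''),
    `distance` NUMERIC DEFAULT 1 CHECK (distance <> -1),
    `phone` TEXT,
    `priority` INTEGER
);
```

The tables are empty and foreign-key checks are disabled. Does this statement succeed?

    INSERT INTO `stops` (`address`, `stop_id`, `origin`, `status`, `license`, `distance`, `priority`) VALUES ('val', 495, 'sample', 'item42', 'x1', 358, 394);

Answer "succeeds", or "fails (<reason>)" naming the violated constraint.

succeeds

stops has no NOT NULL or PRIMARY KEY columns.
CHECK constraints: 495 satisfies (stop_id BETWEEN 1 AND 1001); 'sample' satisfies (origin <> ''); 'x1' satisfies (license <> ''); 358 satisfies (distance <> -1).
No constraint is violated.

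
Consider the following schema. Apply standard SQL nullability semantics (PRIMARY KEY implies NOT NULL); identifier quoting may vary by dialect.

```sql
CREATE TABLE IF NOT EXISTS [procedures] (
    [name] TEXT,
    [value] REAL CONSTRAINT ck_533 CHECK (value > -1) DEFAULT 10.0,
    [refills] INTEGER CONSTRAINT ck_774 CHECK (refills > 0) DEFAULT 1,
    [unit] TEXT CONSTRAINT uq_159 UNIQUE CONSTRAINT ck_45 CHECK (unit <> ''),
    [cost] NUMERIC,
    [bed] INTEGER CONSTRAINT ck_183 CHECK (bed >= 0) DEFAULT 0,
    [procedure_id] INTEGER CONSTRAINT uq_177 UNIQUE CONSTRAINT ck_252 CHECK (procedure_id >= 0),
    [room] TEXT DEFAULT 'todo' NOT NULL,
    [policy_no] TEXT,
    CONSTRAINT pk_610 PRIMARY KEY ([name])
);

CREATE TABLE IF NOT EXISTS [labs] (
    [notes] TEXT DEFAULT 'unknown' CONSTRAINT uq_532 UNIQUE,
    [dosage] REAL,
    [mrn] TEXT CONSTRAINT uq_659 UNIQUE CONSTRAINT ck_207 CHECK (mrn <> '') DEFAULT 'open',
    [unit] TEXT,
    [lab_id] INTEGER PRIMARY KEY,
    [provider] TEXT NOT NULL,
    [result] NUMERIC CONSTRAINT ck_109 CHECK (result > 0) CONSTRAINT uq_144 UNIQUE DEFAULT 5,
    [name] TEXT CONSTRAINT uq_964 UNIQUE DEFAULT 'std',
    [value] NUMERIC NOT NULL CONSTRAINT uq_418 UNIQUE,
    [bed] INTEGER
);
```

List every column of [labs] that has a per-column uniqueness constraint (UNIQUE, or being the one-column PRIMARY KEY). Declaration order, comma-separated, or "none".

notes, mrn, lab_id, result, name, value

- notes: declared UNIQUE → unique.
- dosage: no UNIQUE or single-column PK constraint.
- mrn: declared UNIQUE → unique.
- unit: no UNIQUE or single-column PK constraint.
- lab_id: single-column PRIMARY KEY → unique.
- provider: no UNIQUE or single-column PK constraint.
- result: declared UNIQUE → unique.
- name: declared UNIQUE → unique.
- value: declared UNIQUE → unique.
- bed: no UNIQUE or single-column PK constraint.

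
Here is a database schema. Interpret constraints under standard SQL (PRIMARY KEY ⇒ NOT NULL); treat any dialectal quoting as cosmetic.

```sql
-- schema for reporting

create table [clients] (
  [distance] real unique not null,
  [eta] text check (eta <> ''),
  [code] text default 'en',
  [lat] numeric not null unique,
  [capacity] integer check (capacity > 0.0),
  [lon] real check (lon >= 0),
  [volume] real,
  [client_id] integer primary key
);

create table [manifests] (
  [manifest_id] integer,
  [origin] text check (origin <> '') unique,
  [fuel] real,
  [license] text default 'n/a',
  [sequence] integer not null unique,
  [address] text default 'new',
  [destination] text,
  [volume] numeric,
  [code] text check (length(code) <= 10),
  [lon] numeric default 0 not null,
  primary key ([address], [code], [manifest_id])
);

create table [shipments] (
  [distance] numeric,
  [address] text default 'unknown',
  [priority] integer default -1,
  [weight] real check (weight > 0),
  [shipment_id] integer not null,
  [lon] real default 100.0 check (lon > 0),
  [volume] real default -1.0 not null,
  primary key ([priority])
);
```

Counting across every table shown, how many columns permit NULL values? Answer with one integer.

14

clients: 5 nullable (eta, code, capacity, lon, volume — PK (client_id) and explicit NOT NULL columns excluded).
manifests: 5 nullable (origin, fuel, license, destination, volume — PK (address, code, manifest_id) and explicit NOT NULL columns excluded).
shipments: 4 nullable (distance, address, weight, lon — PK (priority) and explicit NOT NULL columns excluded).
Total: 5 + 5 + 4 = 14.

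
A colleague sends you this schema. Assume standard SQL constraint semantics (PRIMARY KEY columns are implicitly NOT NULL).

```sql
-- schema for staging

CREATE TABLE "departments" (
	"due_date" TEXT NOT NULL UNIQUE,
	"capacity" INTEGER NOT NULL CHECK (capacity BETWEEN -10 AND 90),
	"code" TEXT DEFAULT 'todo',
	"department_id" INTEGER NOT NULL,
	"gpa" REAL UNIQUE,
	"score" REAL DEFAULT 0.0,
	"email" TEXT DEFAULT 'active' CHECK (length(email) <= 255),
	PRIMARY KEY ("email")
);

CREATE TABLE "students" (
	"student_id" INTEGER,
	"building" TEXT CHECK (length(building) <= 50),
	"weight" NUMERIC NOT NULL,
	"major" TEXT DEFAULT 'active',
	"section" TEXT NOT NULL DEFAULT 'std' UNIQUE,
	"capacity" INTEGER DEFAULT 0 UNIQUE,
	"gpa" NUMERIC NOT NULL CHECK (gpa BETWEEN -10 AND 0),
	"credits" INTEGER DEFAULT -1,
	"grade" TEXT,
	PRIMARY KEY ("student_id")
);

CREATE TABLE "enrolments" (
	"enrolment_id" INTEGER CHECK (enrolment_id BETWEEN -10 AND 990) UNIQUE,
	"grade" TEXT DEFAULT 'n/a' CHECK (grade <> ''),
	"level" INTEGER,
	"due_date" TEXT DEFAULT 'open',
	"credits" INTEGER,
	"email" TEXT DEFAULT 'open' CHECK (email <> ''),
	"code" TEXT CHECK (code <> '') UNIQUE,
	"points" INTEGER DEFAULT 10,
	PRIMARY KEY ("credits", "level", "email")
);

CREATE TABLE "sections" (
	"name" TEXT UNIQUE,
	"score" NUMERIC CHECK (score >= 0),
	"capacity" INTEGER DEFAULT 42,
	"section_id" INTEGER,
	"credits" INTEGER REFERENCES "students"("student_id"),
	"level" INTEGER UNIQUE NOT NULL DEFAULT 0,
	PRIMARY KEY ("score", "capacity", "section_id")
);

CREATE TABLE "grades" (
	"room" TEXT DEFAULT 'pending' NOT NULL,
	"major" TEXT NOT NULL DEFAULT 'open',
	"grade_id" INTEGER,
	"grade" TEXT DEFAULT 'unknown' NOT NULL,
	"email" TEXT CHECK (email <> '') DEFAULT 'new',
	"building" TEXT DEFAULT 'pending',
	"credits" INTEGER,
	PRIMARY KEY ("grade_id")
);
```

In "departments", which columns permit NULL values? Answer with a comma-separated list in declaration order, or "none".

- due_date: declared NOT NULL → not nullable.
- capacity: declared NOT NULL → not nullable.
- code: DEFAULT only fills an omitted column; an explicit NULL is still allowed → nullable.
- department_id: declared NOT NULL → not nullable.
- gpa: UNIQUE does not imply NOT NULL → nullable.
- score: DEFAULT only fills an omitted column; an explicit NULL is still allowed → nullable.
- email: part of the PRIMARY KEY, which implies NOT NULL → not nullable.

code, gpa, score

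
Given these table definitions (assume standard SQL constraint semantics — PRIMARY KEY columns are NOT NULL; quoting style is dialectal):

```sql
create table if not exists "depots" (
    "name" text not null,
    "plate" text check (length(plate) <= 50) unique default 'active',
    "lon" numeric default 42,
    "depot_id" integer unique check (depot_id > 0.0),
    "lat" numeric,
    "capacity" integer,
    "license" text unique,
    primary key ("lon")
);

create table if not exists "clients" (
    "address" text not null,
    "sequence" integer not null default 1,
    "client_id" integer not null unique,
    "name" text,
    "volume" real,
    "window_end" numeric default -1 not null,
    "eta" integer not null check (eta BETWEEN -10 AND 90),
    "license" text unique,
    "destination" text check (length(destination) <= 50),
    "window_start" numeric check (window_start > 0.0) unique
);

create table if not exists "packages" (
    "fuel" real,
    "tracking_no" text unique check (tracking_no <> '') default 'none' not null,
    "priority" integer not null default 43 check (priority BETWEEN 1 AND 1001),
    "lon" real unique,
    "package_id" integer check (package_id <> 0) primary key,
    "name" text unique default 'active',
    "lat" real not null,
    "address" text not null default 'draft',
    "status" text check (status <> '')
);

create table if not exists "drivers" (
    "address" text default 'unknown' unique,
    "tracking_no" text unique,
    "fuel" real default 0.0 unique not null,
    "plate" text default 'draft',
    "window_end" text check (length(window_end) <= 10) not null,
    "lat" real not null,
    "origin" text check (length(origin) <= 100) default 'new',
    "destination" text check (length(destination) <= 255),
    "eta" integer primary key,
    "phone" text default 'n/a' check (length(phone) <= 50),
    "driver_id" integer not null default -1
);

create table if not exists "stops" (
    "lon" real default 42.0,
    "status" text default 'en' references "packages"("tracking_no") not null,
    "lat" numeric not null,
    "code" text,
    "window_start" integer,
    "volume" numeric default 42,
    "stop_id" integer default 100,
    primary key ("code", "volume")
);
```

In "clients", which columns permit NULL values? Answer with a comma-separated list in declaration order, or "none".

- address: declared NOT NULL → not nullable.
- sequence: declared NOT NULL → not nullable.
- client_id: declared NOT NULL → not nullable.
- name: no NOT NULL constraint applies → nullable.
- volume: no NOT NULL constraint applies → nullable.
- window_end: declared NOT NULL → not nullable.
- eta: declared NOT NULL → not nullable.
- license: UNIQUE does not imply NOT NULL → nullable.
- destination: CHECK does not forbid NULL (a CHECK constraint passes when its expression is NULL) → nullable.
- window_start: CHECK does not forbid NULL (a CHECK constraint passes when its expression is NULL) → nullable.

name, volume, license, destination, window_start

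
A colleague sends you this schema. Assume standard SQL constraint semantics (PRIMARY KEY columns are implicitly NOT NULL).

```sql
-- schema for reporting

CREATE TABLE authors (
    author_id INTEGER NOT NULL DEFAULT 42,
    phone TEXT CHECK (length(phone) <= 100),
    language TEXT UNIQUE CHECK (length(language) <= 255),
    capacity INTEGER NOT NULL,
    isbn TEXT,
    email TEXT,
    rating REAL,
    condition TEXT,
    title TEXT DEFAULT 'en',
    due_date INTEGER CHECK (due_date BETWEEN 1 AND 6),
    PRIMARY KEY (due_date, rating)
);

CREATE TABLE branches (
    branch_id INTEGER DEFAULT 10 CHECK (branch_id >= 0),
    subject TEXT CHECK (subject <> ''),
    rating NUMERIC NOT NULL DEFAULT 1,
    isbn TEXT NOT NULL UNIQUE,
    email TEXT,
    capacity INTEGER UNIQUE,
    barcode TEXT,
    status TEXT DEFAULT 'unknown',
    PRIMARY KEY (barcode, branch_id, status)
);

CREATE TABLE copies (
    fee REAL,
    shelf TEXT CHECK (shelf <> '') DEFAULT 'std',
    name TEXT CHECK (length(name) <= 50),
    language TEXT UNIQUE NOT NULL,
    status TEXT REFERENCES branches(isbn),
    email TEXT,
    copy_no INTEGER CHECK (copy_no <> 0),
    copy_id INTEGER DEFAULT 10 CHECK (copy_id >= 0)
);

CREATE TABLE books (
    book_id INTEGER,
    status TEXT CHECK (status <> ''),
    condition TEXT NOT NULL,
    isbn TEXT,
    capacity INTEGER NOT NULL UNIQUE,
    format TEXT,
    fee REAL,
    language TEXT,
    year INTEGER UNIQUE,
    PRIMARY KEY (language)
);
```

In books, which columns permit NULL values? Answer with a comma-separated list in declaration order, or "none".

book_id, status, isbn, format, fee, year

- book_id: no NOT NULL constraint applies → nullable.
- status: CHECK does not forbid NULL (a CHECK constraint passes when its expression is NULL) → nullable.
- condition: declared NOT NULL → not nullable.
- isbn: no NOT NULL constraint applies → nullable.
- capacity: declared NOT NULL → not nullable.
- format: no NOT NULL constraint applies → nullable.
- fee: no NOT NULL constraint applies → nullable.
- language: part of the PRIMARY KEY, which implies NOT NULL → not nullable.
- year: UNIQUE does not imply NOT NULL → nullable.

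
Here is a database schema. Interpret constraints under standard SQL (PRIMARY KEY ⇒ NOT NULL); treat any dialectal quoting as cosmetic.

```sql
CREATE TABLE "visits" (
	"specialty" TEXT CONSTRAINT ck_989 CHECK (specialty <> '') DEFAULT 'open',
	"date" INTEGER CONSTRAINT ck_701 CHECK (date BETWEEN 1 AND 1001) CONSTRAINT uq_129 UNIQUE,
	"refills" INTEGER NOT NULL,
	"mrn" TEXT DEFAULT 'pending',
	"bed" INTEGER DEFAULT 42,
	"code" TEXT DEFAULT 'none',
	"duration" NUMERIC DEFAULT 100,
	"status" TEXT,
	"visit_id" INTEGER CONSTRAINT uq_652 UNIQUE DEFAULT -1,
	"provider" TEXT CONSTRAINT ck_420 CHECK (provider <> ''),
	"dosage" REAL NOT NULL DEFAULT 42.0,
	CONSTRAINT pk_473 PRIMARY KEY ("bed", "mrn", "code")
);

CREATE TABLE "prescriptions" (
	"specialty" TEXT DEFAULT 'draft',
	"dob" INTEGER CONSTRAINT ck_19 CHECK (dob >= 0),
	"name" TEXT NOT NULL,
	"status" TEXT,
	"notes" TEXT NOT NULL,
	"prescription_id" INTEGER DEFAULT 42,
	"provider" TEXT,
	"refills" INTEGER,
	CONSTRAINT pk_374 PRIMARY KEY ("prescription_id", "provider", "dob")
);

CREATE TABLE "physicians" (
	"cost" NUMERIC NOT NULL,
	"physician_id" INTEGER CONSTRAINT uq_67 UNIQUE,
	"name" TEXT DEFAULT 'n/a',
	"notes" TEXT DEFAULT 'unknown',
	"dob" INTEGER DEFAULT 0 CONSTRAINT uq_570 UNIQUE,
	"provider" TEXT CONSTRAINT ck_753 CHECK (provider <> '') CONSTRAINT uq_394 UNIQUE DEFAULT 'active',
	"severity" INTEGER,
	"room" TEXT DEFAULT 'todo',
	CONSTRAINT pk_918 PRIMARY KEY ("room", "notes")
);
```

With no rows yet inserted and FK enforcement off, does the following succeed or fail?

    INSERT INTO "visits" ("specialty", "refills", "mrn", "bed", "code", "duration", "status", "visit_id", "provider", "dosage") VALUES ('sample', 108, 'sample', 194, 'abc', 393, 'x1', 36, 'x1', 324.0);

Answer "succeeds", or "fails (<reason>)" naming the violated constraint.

succeeds

NOT NULL columns: bed is supplied; code is supplied; dosage is supplied; mrn is supplied; refills is supplied.
CHECK constraints: 'sample' satisfies (specialty <> ''); 'x1' satisfies (provider <> '').
No constraint is violated.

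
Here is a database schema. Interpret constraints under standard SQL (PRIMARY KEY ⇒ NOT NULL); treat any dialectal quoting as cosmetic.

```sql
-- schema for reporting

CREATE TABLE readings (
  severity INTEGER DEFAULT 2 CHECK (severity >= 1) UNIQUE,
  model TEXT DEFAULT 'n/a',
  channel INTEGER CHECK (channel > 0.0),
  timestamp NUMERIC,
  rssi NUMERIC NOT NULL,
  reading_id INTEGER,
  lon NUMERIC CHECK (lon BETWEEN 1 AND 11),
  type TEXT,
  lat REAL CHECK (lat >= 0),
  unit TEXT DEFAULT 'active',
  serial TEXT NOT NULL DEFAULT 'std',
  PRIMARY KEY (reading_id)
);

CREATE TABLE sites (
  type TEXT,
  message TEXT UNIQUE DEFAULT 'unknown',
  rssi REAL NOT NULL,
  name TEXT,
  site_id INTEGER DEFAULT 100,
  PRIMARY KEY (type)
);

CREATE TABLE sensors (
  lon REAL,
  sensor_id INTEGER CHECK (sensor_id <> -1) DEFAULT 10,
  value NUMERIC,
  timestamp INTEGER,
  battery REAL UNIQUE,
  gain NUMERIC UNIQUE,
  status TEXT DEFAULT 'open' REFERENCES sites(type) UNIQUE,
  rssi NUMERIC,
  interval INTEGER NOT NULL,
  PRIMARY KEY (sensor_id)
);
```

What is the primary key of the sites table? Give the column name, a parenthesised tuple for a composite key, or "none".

type

type is declared PRIMARY KEY as a table-level PRIMARY KEY clause.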